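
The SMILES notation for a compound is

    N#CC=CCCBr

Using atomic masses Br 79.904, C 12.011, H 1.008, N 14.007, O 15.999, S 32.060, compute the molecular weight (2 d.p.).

160.01 g/mol

First, the molecular formula is C5H6BrN (counting implicit H from valence).
  Br: 1 × 79.904 = 79.904
  C: 5 × 12.011 = 60.055
  H: 6 × 1.008 = 6.048
  N: 1 × 14.007 = 14.007
Sum: 1×79.904 + 5×12.011 + 6×1.008 + 1×14.007 = 160.014 → 160.01 g/mol.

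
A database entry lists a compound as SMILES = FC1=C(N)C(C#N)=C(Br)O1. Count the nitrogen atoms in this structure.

2

Scan the SMILES for N atoms (remember two-letter symbols like Cl and Br are single atoms).
Nitrogen count: 2.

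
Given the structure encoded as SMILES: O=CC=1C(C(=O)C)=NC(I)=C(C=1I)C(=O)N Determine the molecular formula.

C9H6I2N2O3

Walk through each heavy atom and fill implicit hydrogens from standard valence (C 4, N 3, O 2, S 2, halogen 1):
  atom 1: O, bond orders sum to 2 (valence 2) → 0 H
  atom 2: C, bond orders sum to 3 (valence 4) → 1 H
  atom 3: C, bond orders sum to 4 (valence 4) → 0 H
  atom 4: C, bond orders sum to 4 (valence 4) → 0 H
  atom 5: C, bond orders sum to 4 (valence 4) → 0 H
  atom 6: O, bond orders sum to 2 (valence 2) → 0 H
  atom 7: C, bond orders sum to 1 (valence 4) → 3 H
  atom 8: N, bond orders sum to 3 (valence 3) → 0 H
  atom 9: C, bond orders sum to 4 (valence 4) → 0 H
  atom 10: I (halogen, monovalent) → 0 H
  atom 11: C, bond orders sum to 4 (valence 4) → 0 H
  atom 12: C, bond orders sum to 4 (valence 4) → 0 H
  atom 13: I (halogen, monovalent) → 0 H
  atom 14: C, bond orders sum to 4 (valence 4) → 0 H
  atom 15: O, bond orders sum to 2 (valence 2) → 0 H
  atom 16: N, bond orders sum to 1 (valence 3) → 2 H
Totals → C:9, H:6, I:2, N:2, O:3.
In Hill order: C9H6I2N2O3.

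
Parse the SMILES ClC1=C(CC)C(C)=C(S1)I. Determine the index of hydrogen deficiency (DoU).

3

Degree of unsaturation = (number of rings) + (number of π bonds).
Ring closures in the SMILES: 1.
π bonds: 2 double bonds (each 1 DoU) → 2 DoU from unsaturation.
Total DoU = 1 + 2 = 3.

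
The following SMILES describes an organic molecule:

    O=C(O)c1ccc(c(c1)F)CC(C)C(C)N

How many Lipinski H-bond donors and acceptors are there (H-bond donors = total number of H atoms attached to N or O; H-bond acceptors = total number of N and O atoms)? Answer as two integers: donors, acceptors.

Donors: find every N or O and count the H atoms it carries.
  atom 1 (O): bond orders sum to 2 → 0 H
  atom 3 (O): bond orders sum to 1 → 1 H
  atom 16 (N): bond orders sum to 1 → 2 H
Lipinski HBD = 3.
Acceptors: N atoms = 1, O atoms = 2 → HBA = 3.

3, 3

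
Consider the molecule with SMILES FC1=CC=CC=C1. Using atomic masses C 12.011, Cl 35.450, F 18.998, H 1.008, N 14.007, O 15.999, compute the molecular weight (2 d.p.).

First, the molecular formula is C6H5F (counting implicit H from valence).
  C: 6 × 12.011 = 72.066
  F: 1 × 18.998 = 18.998
  H: 5 × 1.008 = 5.040
Sum: 6×12.011 + 1×18.998 + 5×1.008 = 96.104 → 96.10 g/mol.

96.10 g/mol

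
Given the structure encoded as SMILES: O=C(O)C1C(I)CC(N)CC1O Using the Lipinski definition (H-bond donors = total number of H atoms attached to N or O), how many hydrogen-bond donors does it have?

Donors: find every N or O and count the H atoms it carries.
  atom 1 (O): bond orders sum to 2 → 0 H
  atom 3 (O): bond orders sum to 1 → 1 H
  atom 9 (N): bond orders sum to 1 → 2 H
  atom 12 (O): bond orders sum to 1 → 1 H
Lipinski HBD = 4.

4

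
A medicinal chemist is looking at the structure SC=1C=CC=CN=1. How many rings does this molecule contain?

In SMILES, each pair of matching ring-closure digits denotes one ring-closing bond; the number of such bonds equals the number of independent rings.
Ring-closure bonds here: 1.

1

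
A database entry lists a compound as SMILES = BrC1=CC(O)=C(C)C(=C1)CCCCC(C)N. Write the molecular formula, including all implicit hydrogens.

C13H20BrNO

Walk through each heavy atom and fill implicit hydrogens from standard valence (C 4, N 3, O 2, S 2, halogen 1):
  atom 1: Br (halogen, monovalent) → 0 H
  atom 2: C, bond orders sum to 4 (valence 4) → 0 H
  atom 3: C, bond orders sum to 3 (valence 4) → 1 H
  atom 4: C, bond orders sum to 4 (valence 4) → 0 H
  atom 5: O, bond orders sum to 1 (valence 2) → 1 H
  atom 6: C, bond orders sum to 4 (valence 4) → 0 H
  atom 7: C, bond orders sum to 1 (valence 4) → 3 H
  atom 8: C, bond orders sum to 4 (valence 4) → 0 H
  atom 9: C, bond orders sum to 3 (valence 4) → 1 H
  atom 10: C, bond orders sum to 2 (valence 4) → 2 H
  atom 11: C, bond orders sum to 2 (valence 4) → 2 H
  atom 12: C, bond orders sum to 2 (valence 4) → 2 H
  atom 13: C, bond orders sum to 2 (valence 4) → 2 H
  atom 14: C, bond orders sum to 3 (valence 4) → 1 H
  atom 15: C, bond orders sum to 1 (valence 4) → 3 H
  atom 16: N, bond orders sum to 1 (valence 3) → 2 H
Totals → C:13, H:20, Br:1, N:1, O:1.
In Hill order: C13H20BrNO.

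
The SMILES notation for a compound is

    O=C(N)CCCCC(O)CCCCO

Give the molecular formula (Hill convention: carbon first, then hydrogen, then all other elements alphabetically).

Walk through each heavy atom and fill implicit hydrogens from standard valence (C 4, N 3, O 2, S 2, halogen 1):
  atom 1: O, bond orders sum to 2 (valence 2) → 0 H
  atom 2: C, bond orders sum to 4 (valence 4) → 0 H
  atom 3: N, bond orders sum to 1 (valence 3) → 2 H
  atom 4: C, bond orders sum to 2 (valence 4) → 2 H
  atom 5: C, bond orders sum to 2 (valence 4) → 2 H
  atom 6: C, bond orders sum to 2 (valence 4) → 2 H
  atom 7: C, bond orders sum to 2 (valence 4) → 2 H
  atom 8: C, bond orders sum to 3 (valence 4) → 1 H
  atom 9: O, bond orders sum to 1 (valence 2) → 1 H
  atom 10: C, bond orders sum to 2 (valence 4) → 2 H
  atom 11: C, bond orders sum to 2 (valence 4) → 2 H
  atom 12: C, bond orders sum to 2 (valence 4) → 2 H
  atom 13: C, bond orders sum to 2 (valence 4) → 2 H
  atom 14: O, bond orders sum to 1 (valence 2) → 1 H
Totals → C:10, H:21, N:1, O:3.

C10H21NO3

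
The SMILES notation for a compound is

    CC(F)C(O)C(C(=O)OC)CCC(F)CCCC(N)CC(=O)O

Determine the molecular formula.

Walk through each heavy atom and fill implicit hydrogens from standard valence (C 4, N 3, O 2, S 2, halogen 1):
  atom 1: C, bond orders sum to 1 (valence 4) → 3 H
  atom 2: C, bond orders sum to 3 (valence 4) → 1 H
  atom 3: F (halogen, monovalent) → 0 H
  atom 4: C, bond orders sum to 3 (valence 4) → 1 H
  atom 5: O, bond orders sum to 1 (valence 2) → 1 H
  atom 6: C, bond orders sum to 3 (valence 4) → 1 H
  atom 7: C, bond orders sum to 4 (valence 4) → 0 H
  atom 8: O, bond orders sum to 2 (valence 2) → 0 H
  atom 9: O, bond orders sum to 2 (valence 2) → 0 H
  atom 10: C, bond orders sum to 1 (valence 4) → 3 H
  atom 11: C, bond orders sum to 2 (valence 4) → 2 H
  atom 12: C, bond orders sum to 2 (valence 4) → 2 H
  atom 13: C, bond orders sum to 3 (valence 4) → 1 H
  atom 14: F (halogen, monovalent) → 0 H
  atom 15: C, bond orders sum to 2 (valence 4) → 2 H
  atom 16: C, bond orders sum to 2 (valence 4) → 2 H
  atom 17: C, bond orders sum to 2 (valence 4) → 2 H
  atom 18: C, bond orders sum to 3 (valence 4) → 1 H
  atom 19: N, bond orders sum to 1 (valence 3) → 2 H
  atom 20: C, bond orders sum to 2 (valence 4) → 2 H
  atom 21: C, bond orders sum to 4 (valence 4) → 0 H
  atom 22: O, bond orders sum to 2 (valence 2) → 0 H
  atom 23: O, bond orders sum to 1 (valence 2) → 1 H
Totals → C:15, H:27, F:2, N:1, O:5.
In Hill order: C15H27F2NO5.

C15H27F2NO5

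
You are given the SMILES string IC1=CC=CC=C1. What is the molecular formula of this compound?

C6H5I

Walk through each heavy atom and fill implicit hydrogens from standard valence (C 4, N 3, O 2, S 2, halogen 1):
  atom 1: I (halogen, monovalent) → 0 H
  atom 2: C, bond orders sum to 4 (valence 4) → 0 H
  atom 3: C, bond orders sum to 3 (valence 4) → 1 H
  atom 4: C, bond orders sum to 3 (valence 4) → 1 H
  atom 5: C, bond orders sum to 3 (valence 4) → 1 H
  atom 6: C, bond orders sum to 3 (valence 4) → 1 H
  atom 7: C, bond orders sum to 3 (valence 4) → 1 H
Totals → C:6, H:5, I:1.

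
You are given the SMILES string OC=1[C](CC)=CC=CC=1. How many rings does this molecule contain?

In SMILES, each pair of matching ring-closure digits denotes one ring-closing bond; the number of such bonds equals the number of independent rings.
Ring-closure bonds here: 1.

1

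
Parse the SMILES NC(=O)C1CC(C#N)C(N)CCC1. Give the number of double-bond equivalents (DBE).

Molecular formula: C9H15N3O.
DoU = (2C + 2 + N − H − X) / 2, where X is the halogen count and O/S are ignored.
    = (2·9 + 2 + 3 − 15 − 0) / 2 = 8 / 2 = 4.

4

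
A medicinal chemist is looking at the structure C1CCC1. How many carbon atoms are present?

4

Count every carbon token in the SMILES (each C, including those in ring-closure positions and inside branches).
Carbon count: 4.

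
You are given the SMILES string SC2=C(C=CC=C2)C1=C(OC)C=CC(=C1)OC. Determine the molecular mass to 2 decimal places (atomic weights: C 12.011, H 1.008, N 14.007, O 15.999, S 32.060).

First, the molecular formula is C14H14O2S (counting implicit H from valence).
  C: 14 × 12.011 = 168.154
  H: 14 × 1.008 = 14.112
  O: 2 × 15.999 = 31.998
  S: 1 × 32.060 = 32.060
Sum: 14×12.011 + 14×1.008 + 2×15.999 + 1×32.060 = 246.324 → 246.32 g/mol.

246.32 g/mol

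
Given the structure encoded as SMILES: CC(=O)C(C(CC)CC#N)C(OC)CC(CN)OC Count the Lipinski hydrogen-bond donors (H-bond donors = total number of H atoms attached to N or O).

Donors: find every N or O and count the H atoms it carries.
  atom 3 (O): bond orders sum to 2 → 0 H
  atom 10 (N): bond orders sum to 3 → 0 H
  atom 12 (O): bond orders sum to 2 → 0 H
  atom 17 (N): bond orders sum to 1 → 2 H
  atom 18 (O): bond orders sum to 2 → 0 H
Lipinski HBD = 2.

2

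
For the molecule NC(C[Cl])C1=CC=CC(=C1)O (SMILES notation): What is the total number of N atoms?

Scan the SMILES for N atoms (remember two-letter symbols like Cl and Br are single atoms).
Nitrogen count: 1.

1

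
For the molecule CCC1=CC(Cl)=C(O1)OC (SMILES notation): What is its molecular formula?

Walk through each heavy atom and fill implicit hydrogens from standard valence (C 4, N 3, O 2, S 2, halogen 1):
  atom 1: C, bond orders sum to 1 (valence 4) → 3 H
  atom 2: C, bond orders sum to 2 (valence 4) → 2 H
  atom 3: C, bond orders sum to 4 (valence 4) → 0 H
  atom 4: C, bond orders sum to 3 (valence 4) → 1 H
  atom 5: C, bond orders sum to 4 (valence 4) → 0 H
  atom 6: Cl (halogen, monovalent) → 0 H
  atom 7: C, bond orders sum to 4 (valence 4) → 0 H
  atom 8: O, bond orders sum to 2 (valence 2) → 0 H
  atom 9: O, bond orders sum to 2 (valence 2) → 0 H
  atom 10: C, bond orders sum to 1 (valence 4) → 3 H
Totals → C:7, H:9, Cl:1, O:2.

C7H9ClO2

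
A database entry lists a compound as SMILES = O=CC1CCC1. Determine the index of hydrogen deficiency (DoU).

Molecular formula: C5H8O.
DoU = (2C + 2 + N − H − X) / 2, where X is the halogen count and O/S are ignored.
    = (2·5 + 2 + 0 − 8 − 0) / 2 = 4 / 2 = 2.

2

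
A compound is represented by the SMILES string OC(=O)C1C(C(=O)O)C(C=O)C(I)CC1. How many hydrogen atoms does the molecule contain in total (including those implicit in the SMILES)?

11

Walk through each heavy atom and fill implicit hydrogens from standard valence (C 4, N 3, O 2, S 2, halogen 1):
  atom 1: O, bond orders sum to 1 (valence 2) → 1 H
  atom 2: C, bond orders sum to 4 (valence 4) → 0 H
  atom 3: O, bond orders sum to 2 (valence 2) → 0 H
  atom 4: C, bond orders sum to 3 (valence 4) → 1 H
  atom 5: C, bond orders sum to 3 (valence 4) → 1 H
  atom 6: C, bond orders sum to 4 (valence 4) → 0 H
  atom 7: O, bond orders sum to 2 (valence 2) → 0 H
  atom 8: O, bond orders sum to 1 (valence 2) → 1 H
  atom 9: C, bond orders sum to 3 (valence 4) → 1 H
  atom 10: C, bond orders sum to 3 (valence 4) → 1 H
  atom 11: O, bond orders sum to 2 (valence 2) → 0 H
  atom 12: C, bond orders sum to 3 (valence 4) → 1 H
  atom 13: I (halogen, monovalent) → 0 H
  atom 14: C, bond orders sum to 2 (valence 4) → 2 H
  atom 15: C, bond orders sum to 2 (valence 4) → 2 H
Total hydrogens: 11.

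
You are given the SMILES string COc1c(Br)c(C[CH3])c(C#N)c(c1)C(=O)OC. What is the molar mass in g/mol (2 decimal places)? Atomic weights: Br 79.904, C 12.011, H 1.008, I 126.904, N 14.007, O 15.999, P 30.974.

First, the molecular formula is C12H12BrNO3 (counting implicit H from valence).
  Br: 1 × 79.904 = 79.904
  C: 12 × 12.011 = 144.132
  H: 12 × 1.008 = 12.096
  N: 1 × 14.007 = 14.007
  O: 3 × 15.999 = 47.997
Sum: 1×79.904 + 12×12.011 + 12×1.008 + 1×14.007 + 3×15.999 = 298.136 → 298.14 g/mol.

298.14 g/mol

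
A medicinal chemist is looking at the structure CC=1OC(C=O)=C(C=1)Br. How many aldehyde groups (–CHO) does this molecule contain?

1

The aldehyde motif appears at heavy-atom position 5 in the SMILES.
Aldehyde count: 1.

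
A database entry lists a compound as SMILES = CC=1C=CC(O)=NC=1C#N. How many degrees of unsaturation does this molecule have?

6

Molecular formula: C7H6N2O.
DoU = (2C + 2 + N − H − X) / 2, where X is the halogen count and O/S are ignored.
    = (2·7 + 2 + 2 − 6 − 0) / 2 = 12 / 2 = 6.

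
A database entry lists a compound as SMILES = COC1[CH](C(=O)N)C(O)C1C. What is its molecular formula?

C7H13NO3

Walk through each heavy atom and fill implicit hydrogens from standard valence (C 4, N 3, O 2, S 2, halogen 1):
  atom 1: C, bond orders sum to 1 (valence 4) → 3 H
  atom 2: O, bond orders sum to 2 (valence 2) → 0 H
  atom 3: C, bond orders sum to 3 (valence 4) → 1 H
  atom 4: C with explicit H count 1
  atom 5: C, bond orders sum to 4 (valence 4) → 0 H
  atom 6: O, bond orders sum to 2 (valence 2) → 0 H
  atom 7: N, bond orders sum to 1 (valence 3) → 2 H
  atom 8: C, bond orders sum to 3 (valence 4) → 1 H
  atom 9: O, bond orders sum to 1 (valence 2) → 1 H
  atom 10: C, bond orders sum to 3 (valence 4) → 1 H
  atom 11: C, bond orders sum to 1 (valence 4) → 3 H
Totals → C:7, H:13, N:1, O:3.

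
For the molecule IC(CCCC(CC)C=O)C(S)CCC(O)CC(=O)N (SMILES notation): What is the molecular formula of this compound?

Walk through each heavy atom and fill implicit hydrogens from standard valence (C 4, N 3, O 2, S 2, halogen 1):
  atom 1: I (halogen, monovalent) → 0 H
  atom 2: C, bond orders sum to 3 (valence 4) → 1 H
  atom 3: C, bond orders sum to 2 (valence 4) → 2 H
  atom 4: C, bond orders sum to 2 (valence 4) → 2 H
  atom 5: C, bond orders sum to 2 (valence 4) → 2 H
  atom 6: C, bond orders sum to 3 (valence 4) → 1 H
  atom 7: C, bond orders sum to 2 (valence 4) → 2 H
  atom 8: C, bond orders sum to 1 (valence 4) → 3 H
  atom 9: C, bond orders sum to 3 (valence 4) → 1 H
  atom 10: O, bond orders sum to 2 (valence 2) → 0 H
  atom 11: C, bond orders sum to 3 (valence 4) → 1 H
  atom 12: S, bond orders sum to 1 (valence 2) → 1 H
  atom 13: C, bond orders sum to 2 (valence 4) → 2 H
  atom 14: C, bond orders sum to 2 (valence 4) → 2 H
  atom 15: C, bond orders sum to 3 (valence 4) → 1 H
  atom 16: O, bond orders sum to 1 (valence 2) → 1 H
  atom 17: C, bond orders sum to 2 (valence 4) → 2 H
  atom 18: C, bond orders sum to 4 (valence 4) → 0 H
  atom 19: O, bond orders sum to 2 (valence 2) → 0 H
  atom 20: N, bond orders sum to 1 (valence 3) → 2 H
Totals → C:14, H:26, I:1, N:1, O:3, S:1.
In Hill order: C14H26INO3S.

C14H26INO3S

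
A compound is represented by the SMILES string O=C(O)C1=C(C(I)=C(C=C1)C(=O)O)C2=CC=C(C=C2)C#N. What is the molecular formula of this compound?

C15H8INO4

Walk through each heavy atom and fill implicit hydrogens from standard valence (C 4, N 3, O 2, S 2, halogen 1):
  atom 1: O, bond orders sum to 2 (valence 2) → 0 H
  atom 2: C, bond orders sum to 4 (valence 4) → 0 H
  atom 3: O, bond orders sum to 1 (valence 2) → 1 H
  atom 4: C, bond orders sum to 4 (valence 4) → 0 H
  atom 5: C, bond orders sum to 4 (valence 4) → 0 H
  atom 6: C, bond orders sum to 4 (valence 4) → 0 H
  atom 7: I (halogen, monovalent) → 0 H
  atom 8: C, bond orders sum to 4 (valence 4) → 0 H
  atom 9: C, bond orders sum to 3 (valence 4) → 1 H
  atom 10: C, bond orders sum to 3 (valence 4) → 1 H
  atom 11: C, bond orders sum to 4 (valence 4) → 0 H
  atom 12: O, bond orders sum to 2 (valence 2) → 0 H
  atom 13: O, bond orders sum to 1 (valence 2) → 1 H
  atom 14: C, bond orders sum to 4 (valence 4) → 0 H
  atom 15: C, bond orders sum to 3 (valence 4) → 1 H
  atom 16: C, bond orders sum to 3 (valence 4) → 1 H
  atom 17: C, bond orders sum to 4 (valence 4) → 0 H
  atom 18: C, bond orders sum to 3 (valence 4) → 1 H
  atom 19: C, bond orders sum to 3 (valence 4) → 1 H
  atom 20: C, bond orders sum to 4 (valence 4) → 0 H
  atom 21: N, bond orders sum to 3 (valence 3) → 0 H
Totals → C:15, H:8, I:1, N:1, O:4.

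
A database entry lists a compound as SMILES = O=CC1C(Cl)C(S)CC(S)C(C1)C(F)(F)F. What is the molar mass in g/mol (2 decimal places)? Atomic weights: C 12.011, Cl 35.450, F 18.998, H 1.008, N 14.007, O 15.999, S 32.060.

First, the molecular formula is C9H12ClF3OS2 (counting implicit H from valence).
  C: 9 × 12.011 = 108.099
  Cl: 1 × 35.450 = 35.450
  F: 3 × 18.998 = 56.994
  H: 12 × 1.008 = 12.096
  O: 1 × 15.999 = 15.999
  S: 2 × 32.060 = 64.120
Sum: 9×12.011 + 1×35.450 + 3×18.998 + 12×1.008 + 1×15.999 + 2×32.060 = 292.758 → 292.76 g/mol.

292.76 g/mol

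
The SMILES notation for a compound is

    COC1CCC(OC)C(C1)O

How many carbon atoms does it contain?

8

Count every carbon token in the SMILES (each C, including those in ring-closure positions and inside branches).
Carbon count: 8.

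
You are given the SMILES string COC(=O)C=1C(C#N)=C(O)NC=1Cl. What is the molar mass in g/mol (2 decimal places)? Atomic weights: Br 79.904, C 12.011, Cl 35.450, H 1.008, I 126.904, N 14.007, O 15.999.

First, the molecular formula is C7H5ClN2O3 (counting implicit H from valence).
  C: 7 × 12.011 = 84.077
  Cl: 1 × 35.450 = 35.450
  H: 5 × 1.008 = 5.040
  N: 2 × 14.007 = 28.014
  O: 3 × 15.999 = 47.997
Sum: 7×12.011 + 1×35.450 + 5×1.008 + 2×14.007 + 3×15.999 = 200.578 → 200.58 g/mol.

200.58 g/mol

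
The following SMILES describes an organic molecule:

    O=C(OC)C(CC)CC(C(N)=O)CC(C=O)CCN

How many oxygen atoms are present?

Scan the SMILES for O atoms (remember two-letter symbols like Cl and Br are single atoms).
Oxygen count: 4.

4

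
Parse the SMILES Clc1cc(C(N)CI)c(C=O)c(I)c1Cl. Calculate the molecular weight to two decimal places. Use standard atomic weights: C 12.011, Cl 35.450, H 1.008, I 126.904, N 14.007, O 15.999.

First, the molecular formula is C9H7Cl2I2NO (counting implicit H from valence).
  C: 9 × 12.011 = 108.099
  Cl: 2 × 35.450 = 70.900
  H: 7 × 1.008 = 7.056
  I: 2 × 126.904 = 253.808
  N: 1 × 14.007 = 14.007
  O: 1 × 15.999 = 15.999
Sum: 9×12.011 + 2×35.450 + 7×1.008 + 2×126.904 + 1×14.007 + 1×15.999 = 469.869 → 469.87 g/mol.

469.87 g/mol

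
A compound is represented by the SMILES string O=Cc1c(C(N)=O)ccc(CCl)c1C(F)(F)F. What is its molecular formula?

Walk through each heavy atom and fill implicit hydrogens from standard valence (C 4, N 3, O 2, S 2, halogen 1); for lowercase aromatic atoms, an aromatic c carries 1 H when it has two neighbours and 0 H with three, and aromatic n carries 0 H:
  atom 1: O, bond orders sum to 2 (valence 2) → 0 H
  atom 2: C, bond orders sum to 3 (valence 4) → 1 H
  atom 3: aromatic c, 3 neighbours → 0 H
  atom 4: aromatic c, 3 neighbours → 0 H
  atom 5: C, bond orders sum to 4 (valence 4) → 0 H
  atom 6: N, bond orders sum to 1 (valence 3) → 2 H
  atom 7: O, bond orders sum to 2 (valence 2) → 0 H
  atom 8: aromatic c, 2 neighbours → 1 H
  atom 9: aromatic c, 2 neighbours → 1 H
  atom 10: aromatic c, 3 neighbours → 0 H
  atom 11: C, bond orders sum to 2 (valence 4) → 2 H
  atom 12: Cl (halogen, monovalent) → 0 H
  atom 13: aromatic c, 3 neighbours → 0 H
  atom 14: C, bond orders sum to 4 (valence 4) → 0 H
  atom 15: F (halogen, monovalent) → 0 H
  atom 16: F (halogen, monovalent) → 0 H
  atom 17: F (halogen, monovalent) → 0 H
Totals → C:10, H:7, Cl:1, F:3, N:1, O:2.

C10H7ClF3NO2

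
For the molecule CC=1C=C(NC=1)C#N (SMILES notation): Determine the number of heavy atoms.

8

Every atom symbol written in the SMILES (organic subset) is one heavy atom; implicit H are not written.
Heavy atoms by element → C:6, N:2.
Total: 8.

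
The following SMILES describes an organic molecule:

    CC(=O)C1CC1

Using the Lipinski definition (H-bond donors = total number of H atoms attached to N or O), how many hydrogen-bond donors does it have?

0

Donors: find every N or O and count the H atoms it carries.
  atom 3 (O): bond orders sum to 2 → 0 H
Lipinski HBD = 0.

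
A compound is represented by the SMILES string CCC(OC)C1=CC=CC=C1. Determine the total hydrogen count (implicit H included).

14

Walk through each heavy atom and fill implicit hydrogens from standard valence (C 4, N 3, O 2, S 2, halogen 1):
  atom 1: C, bond orders sum to 1 (valence 4) → 3 H
  atom 2: C, bond orders sum to 2 (valence 4) → 2 H
  atom 3: C, bond orders sum to 3 (valence 4) → 1 H
  atom 4: O, bond orders sum to 2 (valence 2) → 0 H
  atom 5: C, bond orders sum to 1 (valence 4) → 3 H
  atom 6: C, bond orders sum to 4 (valence 4) → 0 H
  atom 7: C, bond orders sum to 3 (valence 4) → 1 H
  atom 8: C, bond orders sum to 3 (valence 4) → 1 H
  atom 9: C, bond orders sum to 3 (valence 4) → 1 H
  atom 10: C, bond orders sum to 3 (valence 4) → 1 H
  atom 11: C, bond orders sum to 3 (valence 4) → 1 H
Total hydrogens: 14.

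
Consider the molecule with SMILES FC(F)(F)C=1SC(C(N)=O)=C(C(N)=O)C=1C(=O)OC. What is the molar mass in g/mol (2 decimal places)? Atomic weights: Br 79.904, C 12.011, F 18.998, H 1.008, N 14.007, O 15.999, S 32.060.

296.22 g/mol

First, the molecular formula is C9H7F3N2O4S (counting implicit H from valence).
  C: 9 × 12.011 = 108.099
  F: 3 × 18.998 = 56.994
  H: 7 × 1.008 = 7.056
  N: 2 × 14.007 = 28.014
  O: 4 × 15.999 = 63.996
  S: 1 × 32.060 = 32.060
Sum: 9×12.011 + 3×18.998 + 7×1.008 + 2×14.007 + 4×15.999 + 1×32.060 = 296.219 → 296.22 g/mol.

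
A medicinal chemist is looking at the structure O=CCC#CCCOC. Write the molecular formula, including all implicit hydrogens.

C7H10O2

Walk through each heavy atom and fill implicit hydrogens from standard valence (C 4, N 3, O 2, S 2, halogen 1):
  atom 1: O, bond orders sum to 2 (valence 2) → 0 H
  atom 2: C, bond orders sum to 3 (valence 4) → 1 H
  atom 3: C, bond orders sum to 2 (valence 4) → 2 H
  atom 4: C, bond orders sum to 4 (valence 4) → 0 H
  atom 5: C, bond orders sum to 4 (valence 4) → 0 H
  atom 6: C, bond orders sum to 2 (valence 4) → 2 H
  atom 7: C, bond orders sum to 2 (valence 4) → 2 H
  atom 8: O, bond orders sum to 2 (valence 2) → 0 H
  atom 9: C, bond orders sum to 1 (valence 4) → 3 H
Totals → C:7, H:10, O:2.
In Hill order: C7H10O2.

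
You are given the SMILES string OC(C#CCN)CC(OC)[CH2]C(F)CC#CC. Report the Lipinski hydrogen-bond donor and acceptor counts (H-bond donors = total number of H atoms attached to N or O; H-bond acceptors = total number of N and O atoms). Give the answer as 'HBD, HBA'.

Donors: find every N or O and count the H atoms it carries.
  atom 1 (O): bond orders sum to 1 → 1 H
  atom 6 (N): bond orders sum to 1 → 2 H
  atom 9 (O): bond orders sum to 2 → 0 H
Lipinski HBD = 3.
Acceptors: N atoms = 1, O atoms = 2 → HBA = 3.

3, 3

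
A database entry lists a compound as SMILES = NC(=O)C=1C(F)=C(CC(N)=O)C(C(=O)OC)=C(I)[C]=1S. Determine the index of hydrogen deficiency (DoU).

Degree of unsaturation = (number of rings) + (number of π bonds).
Ring closures in the SMILES: 1.
π bonds: 6 double bonds (each 1 DoU) → 6 DoU from unsaturation.
Total DoU = 1 + 6 = 7.

7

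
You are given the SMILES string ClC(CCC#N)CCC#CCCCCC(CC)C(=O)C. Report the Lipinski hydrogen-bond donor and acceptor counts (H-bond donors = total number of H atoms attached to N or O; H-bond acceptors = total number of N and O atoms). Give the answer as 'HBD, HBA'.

Donors: find every N or O and count the H atoms it carries.
  atom 6 (N): bond orders sum to 3 → 0 H
  atom 19 (O): bond orders sum to 2 → 0 H
Lipinski HBD = 0.
Acceptors: N atoms = 1, O atoms = 1 → HBA = 2.

0, 2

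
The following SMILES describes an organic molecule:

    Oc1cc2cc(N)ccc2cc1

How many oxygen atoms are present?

1

Scan the SMILES for O atoms (remember two-letter symbols like Cl and Br are single atoms).
Oxygen count: 1.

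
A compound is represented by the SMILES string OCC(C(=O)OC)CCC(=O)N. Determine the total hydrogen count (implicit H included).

Walk through each heavy atom and fill implicit hydrogens from standard valence (C 4, N 3, O 2, S 2, halogen 1):
  atom 1: O, bond orders sum to 1 (valence 2) → 1 H
  atom 2: C, bond orders sum to 2 (valence 4) → 2 H
  atom 3: C, bond orders sum to 3 (valence 4) → 1 H
  atom 4: C, bond orders sum to 4 (valence 4) → 0 H
  atom 5: O, bond orders sum to 2 (valence 2) → 0 H
  atom 6: O, bond orders sum to 2 (valence 2) → 0 H
  atom 7: C, bond orders sum to 1 (valence 4) → 3 H
  atom 8: C, bond orders sum to 2 (valence 4) → 2 H
  atom 9: C, bond orders sum to 2 (valence 4) → 2 H
  atom 10: C, bond orders sum to 4 (valence 4) → 0 H
  atom 11: O, bond orders sum to 2 (valence 2) → 0 H
  atom 12: N, bond orders sum to 1 (valence 3) → 2 H
Total hydrogens: 13.

13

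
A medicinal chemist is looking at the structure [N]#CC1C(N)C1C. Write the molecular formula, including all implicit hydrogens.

Walk through each heavy atom and fill implicit hydrogens from standard valence (C 4, N 3, O 2, S 2, halogen 1):
  atom 1: N with explicit H count 0
  atom 2: C, bond orders sum to 4 (valence 4) → 0 H
  atom 3: C, bond orders sum to 3 (valence 4) → 1 H
  atom 4: C, bond orders sum to 3 (valence 4) → 1 H
  atom 5: N, bond orders sum to 1 (valence 3) → 2 H
  atom 6: C, bond orders sum to 3 (valence 4) → 1 H
  atom 7: C, bond orders sum to 1 (valence 4) → 3 H
Totals → C:5, H:8, N:2.

C5H8N2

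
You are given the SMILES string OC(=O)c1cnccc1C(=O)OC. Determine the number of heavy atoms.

Every atom symbol written in the SMILES (organic subset) is one heavy atom; implicit H are not written.
Heavy atoms by element → C:8, N:1, O:4.
Total: 13.

13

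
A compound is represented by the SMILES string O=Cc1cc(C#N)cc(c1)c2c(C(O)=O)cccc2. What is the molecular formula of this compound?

Walk through each heavy atom and fill implicit hydrogens from standard valence (C 4, N 3, O 2, S 2, halogen 1); for lowercase aromatic atoms, an aromatic c carries 1 H when it has two neighbours and 0 H with three, and aromatic n carries 0 H:
  atom 1: O, bond orders sum to 2 (valence 2) → 0 H
  atom 2: C, bond orders sum to 3 (valence 4) → 1 H
  atom 3: aromatic c, 3 neighbours → 0 H
  atom 4: aromatic c, 2 neighbours → 1 H
  atom 5: aromatic c, 3 neighbours → 0 H
  atom 6: C, bond orders sum to 4 (valence 4) → 0 H
  atom 7: N, bond orders sum to 3 (valence 3) → 0 H
  atom 8: aromatic c, 2 neighbours → 1 H
  atom 9: aromatic c, 3 neighbours → 0 H
  atom 10: aromatic c, 2 neighbours → 1 H
  atom 11: aromatic c, 3 neighbours → 0 H
  atom 12: aromatic c, 3 neighbours → 0 H
  atom 13: C, bond orders sum to 4 (valence 4) → 0 H
  atom 14: O, bond orders sum to 1 (valence 2) → 1 H
  atom 15: O, bond orders sum to 2 (valence 2) → 0 H
  atom 16: aromatic c, 2 neighbours → 1 H
  atom 17: aromatic c, 2 neighbours → 1 H
  atom 18: aromatic c, 2 neighbours → 1 H
  atom 19: aromatic c, 2 neighbours → 1 H
Totals → C:15, H:9, N:1, O:3.

C15H9NO3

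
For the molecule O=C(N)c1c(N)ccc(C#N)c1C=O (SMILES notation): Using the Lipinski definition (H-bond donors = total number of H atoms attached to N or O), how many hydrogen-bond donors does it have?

4

Donors: find every N or O and count the H atoms it carries.
  atom 1 (O): bond orders sum to 2 → 0 H
  atom 3 (N): bond orders sum to 1 → 2 H
  atom 6 (N): bond orders sum to 1 → 2 H
  atom 11 (N): bond orders sum to 3 → 0 H
  atom 14 (O): bond orders sum to 2 → 0 H
Lipinski HBD = 4.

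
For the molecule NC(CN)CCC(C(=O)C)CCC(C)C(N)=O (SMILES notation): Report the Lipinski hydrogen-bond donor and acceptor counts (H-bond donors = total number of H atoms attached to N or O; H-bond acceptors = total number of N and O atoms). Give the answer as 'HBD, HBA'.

6, 5

Donors: find every N or O and count the H atoms it carries.
  atom 1 (N): bond orders sum to 1 → 2 H
  atom 4 (N): bond orders sum to 1 → 2 H
  atom 9 (O): bond orders sum to 2 → 0 H
  atom 16 (N): bond orders sum to 1 → 2 H
  atom 17 (O): bond orders sum to 2 → 0 H
Lipinski HBD = 6.
Acceptors: N atoms = 3, O atoms = 2 → HBA = 5.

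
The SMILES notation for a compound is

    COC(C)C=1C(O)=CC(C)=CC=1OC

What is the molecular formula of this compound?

Walk through each heavy atom and fill implicit hydrogens from standard valence (C 4, N 3, O 2, S 2, halogen 1):
  atom 1: C, bond orders sum to 1 (valence 4) → 3 H
  atom 2: O, bond orders sum to 2 (valence 2) → 0 H
  atom 3: C, bond orders sum to 3 (valence 4) → 1 H
  atom 4: C, bond orders sum to 1 (valence 4) → 3 H
  atom 5: C, bond orders sum to 4 (valence 4) → 0 H
  atom 6: C, bond orders sum to 4 (valence 4) → 0 H
  atom 7: O, bond orders sum to 1 (valence 2) → 1 H
  atom 8: C, bond orders sum to 3 (valence 4) → 1 H
  atom 9: C, bond orders sum to 4 (valence 4) → 0 H
  atom 10: C, bond orders sum to 1 (valence 4) → 3 H
  atom 11: C, bond orders sum to 3 (valence 4) → 1 H
  atom 12: C, bond orders sum to 4 (valence 4) → 0 H
  atom 13: O, bond orders sum to 2 (valence 2) → 0 H
  atom 14: C, bond orders sum to 1 (valence 4) → 3 H
Totals → C:11, H:16, O:3.
In Hill order: C11H16O3.

C11H16O3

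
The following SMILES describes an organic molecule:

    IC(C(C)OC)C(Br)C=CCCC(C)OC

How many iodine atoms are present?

1

Scan the SMILES for I atoms (remember two-letter symbols like Cl and Br are single atoms).
Iodine count: 1.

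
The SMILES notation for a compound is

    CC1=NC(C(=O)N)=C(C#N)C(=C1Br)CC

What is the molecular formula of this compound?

C10H10BrN3O

Walk through each heavy atom and fill implicit hydrogens from standard valence (C 4, N 3, O 2, S 2, halogen 1):
  atom 1: C, bond orders sum to 1 (valence 4) → 3 H
  atom 2: C, bond orders sum to 4 (valence 4) → 0 H
  atom 3: N, bond orders sum to 3 (valence 3) → 0 H
  atom 4: C, bond orders sum to 4 (valence 4) → 0 H
  atom 5: C, bond orders sum to 4 (valence 4) → 0 H
  atom 6: O, bond orders sum to 2 (valence 2) → 0 H
  atom 7: N, bond orders sum to 1 (valence 3) → 2 H
  atom 8: C, bond orders sum to 4 (valence 4) → 0 H
  atom 9: C, bond orders sum to 4 (valence 4) → 0 H
  atom 10: N, bond orders sum to 3 (valence 3) → 0 H
  atom 11: C, bond orders sum to 4 (valence 4) → 0 H
  atom 12: C, bond orders sum to 4 (valence 4) → 0 H
  atom 13: Br (halogen, monovalent) → 0 H
  atom 14: C, bond orders sum to 2 (valence 4) → 2 H
  atom 15: C, bond orders sum to 1 (valence 4) → 3 H
Totals → C:10, H:10, Br:1, N:3, O:1.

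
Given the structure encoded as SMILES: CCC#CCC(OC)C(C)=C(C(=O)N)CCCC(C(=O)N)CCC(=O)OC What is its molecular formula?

C20H32N2O5

Walk through each heavy atom and fill implicit hydrogens from standard valence (C 4, N 3, O 2, S 2, halogen 1):
  atom 1: C, bond orders sum to 1 (valence 4) → 3 H
  atom 2: C, bond orders sum to 2 (valence 4) → 2 H
  atom 3: C, bond orders sum to 4 (valence 4) → 0 H
  atom 4: C, bond orders sum to 4 (valence 4) → 0 H
  atom 5: C, bond orders sum to 2 (valence 4) → 2 H
  atom 6: C, bond orders sum to 3 (valence 4) → 1 H
  atom 7: O, bond orders sum to 2 (valence 2) → 0 H
  atom 8: C, bond orders sum to 1 (valence 4) → 3 H
  atom 9: C, bond orders sum to 4 (valence 4) → 0 H
  atom 10: C, bond orders sum to 1 (valence 4) → 3 H
  atom 11: C, bond orders sum to 4 (valence 4) → 0 H
  atom 12: C, bond orders sum to 4 (valence 4) → 0 H
  atom 13: O, bond orders sum to 2 (valence 2) → 0 H
  atom 14: N, bond orders sum to 1 (valence 3) → 2 H
  atom 15: C, bond orders sum to 2 (valence 4) → 2 H
  atom 16: C, bond orders sum to 2 (valence 4) → 2 H
  atom 17: C, bond orders sum to 2 (valence 4) → 2 H
  atom 18: C, bond orders sum to 3 (valence 4) → 1 H
  atom 19: C, bond orders sum to 4 (valence 4) → 0 H
  atom 20: O, bond orders sum to 2 (valence 2) → 0 H
  atom 21: N, bond orders sum to 1 (valence 3) → 2 H
  atom 22: C, bond orders sum to 2 (valence 4) → 2 H
  atom 23: C, bond orders sum to 2 (valence 4) → 2 H
  atom 24: C, bond orders sum to 4 (valence 4) → 0 H
  atom 25: O, bond orders sum to 2 (valence 2) → 0 H
  atom 26: O, bond orders sum to 2 (valence 2) → 0 H
  atom 27: C, bond orders sum to 1 (valence 4) → 3 H
Totals → C:20, H:32, N:2, O:5.
In Hill order: C20H32N2O5.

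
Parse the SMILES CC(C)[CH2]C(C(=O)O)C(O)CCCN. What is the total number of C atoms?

10

Count every carbon token in the SMILES (each C, including those in ring-closure positions and inside branches).
Carbon count: 10.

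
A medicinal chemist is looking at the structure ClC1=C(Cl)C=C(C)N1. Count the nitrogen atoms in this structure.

Scan the SMILES for N atoms (remember two-letter symbols like Cl and Br are single atoms).
Nitrogen count: 1.

1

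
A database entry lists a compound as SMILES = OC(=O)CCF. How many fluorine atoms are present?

Scan the SMILES for F atoms (remember two-letter symbols like Cl and Br are single atoms).
Fluorine count: 1.

1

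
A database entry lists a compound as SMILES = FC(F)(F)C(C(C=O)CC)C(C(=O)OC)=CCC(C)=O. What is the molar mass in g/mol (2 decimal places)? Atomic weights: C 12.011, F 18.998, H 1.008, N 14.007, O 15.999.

First, the molecular formula is C13H17F3O4 (counting implicit H from valence).
  C: 13 × 12.011 = 156.143
  F: 3 × 18.998 = 56.994
  H: 17 × 1.008 = 17.136
  O: 4 × 15.999 = 63.996
Sum: 13×12.011 + 3×18.998 + 17×1.008 + 4×15.999 = 294.269 → 294.27 g/mol.

294.27 g/mol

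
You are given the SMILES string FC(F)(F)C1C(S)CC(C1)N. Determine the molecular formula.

Walk through each heavy atom and fill implicit hydrogens from standard valence (C 4, N 3, O 2, S 2, halogen 1):
  atom 1: F (halogen, monovalent) → 0 H
  atom 2: C, bond orders sum to 4 (valence 4) → 0 H
  atom 3: F (halogen, monovalent) → 0 H
  atom 4: F (halogen, monovalent) → 0 H
  atom 5: C, bond orders sum to 3 (valence 4) → 1 H
  atom 6: C, bond orders sum to 3 (valence 4) → 1 H
  atom 7: S, bond orders sum to 1 (valence 2) → 1 H
  atom 8: C, bond orders sum to 2 (valence 4) → 2 H
  atom 9: C, bond orders sum to 3 (valence 4) → 1 H
  atom 10: C, bond orders sum to 2 (valence 4) → 2 H
  atom 11: N, bond orders sum to 1 (valence 3) → 2 H
Totals → C:6, H:10, F:3, N:1, S:1.
In Hill order: C6H10F3NS.

C6H10F3NS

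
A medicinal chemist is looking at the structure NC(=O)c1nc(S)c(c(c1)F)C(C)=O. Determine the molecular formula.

C8H7FN2O2S

Walk through each heavy atom and fill implicit hydrogens from standard valence (C 4, N 3, O 2, S 2, halogen 1); for lowercase aromatic atoms, an aromatic c carries 1 H when it has two neighbours and 0 H with three, and aromatic n carries 0 H:
  atom 1: N, bond orders sum to 1 (valence 3) → 2 H
  atom 2: C, bond orders sum to 4 (valence 4) → 0 H
  atom 3: O, bond orders sum to 2 (valence 2) → 0 H
  atom 4: aromatic c, 3 neighbours → 0 H
  atom 5: aromatic n, 2 neighbours → 0 H
  atom 6: aromatic c, 3 neighbours → 0 H
  atom 7: S, bond orders sum to 1 (valence 2) → 1 H
  atom 8: aromatic c, 3 neighbours → 0 H
  atom 9: aromatic c, 3 neighbours → 0 H
  atom 10: aromatic c, 2 neighbours → 1 H
  atom 11: F (halogen, monovalent) → 0 H
  atom 12: C, bond orders sum to 4 (valence 4) → 0 H
  atom 13: C, bond orders sum to 1 (valence 4) → 3 H
  atom 14: O, bond orders sum to 2 (valence 2) → 0 H
Totals → C:8, H:7, F:1, N:2, O:2, S:1.
In Hill order: C8H7FN2O2S.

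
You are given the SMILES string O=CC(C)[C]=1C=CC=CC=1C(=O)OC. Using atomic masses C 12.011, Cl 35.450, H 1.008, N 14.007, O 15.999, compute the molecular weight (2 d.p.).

First, the molecular formula is C11H12O3 (counting implicit H from valence).
  C: 11 × 12.011 = 132.121
  H: 12 × 1.008 = 12.096
  O: 3 × 15.999 = 47.997
Sum: 11×12.011 + 12×1.008 + 3×15.999 = 192.214 → 192.21 g/mol.

192.21 g/mol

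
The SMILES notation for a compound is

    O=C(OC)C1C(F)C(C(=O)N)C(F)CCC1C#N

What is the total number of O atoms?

3

Scan the SMILES for O atoms (remember two-letter symbols like Cl and Br are single atoms).
Oxygen count: 3.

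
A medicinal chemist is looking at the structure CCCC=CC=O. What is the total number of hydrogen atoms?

10

Walk through each heavy atom and fill implicit hydrogens from standard valence (C 4, N 3, O 2, S 2, halogen 1):
  atom 1: C, bond orders sum to 1 (valence 4) → 3 H
  atom 2: C, bond orders sum to 2 (valence 4) → 2 H
  atom 3: C, bond orders sum to 2 (valence 4) → 2 H
  atom 4: C, bond orders sum to 3 (valence 4) → 1 H
  atom 5: C, bond orders sum to 3 (valence 4) → 1 H
  atom 6: C, bond orders sum to 3 (valence 4) → 1 H
  atom 7: O, bond orders sum to 2 (valence 2) → 0 H
Total hydrogens: 10.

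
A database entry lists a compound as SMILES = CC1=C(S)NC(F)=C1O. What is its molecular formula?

C5H6FNOS

Walk through each heavy atom and fill implicit hydrogens from standard valence (C 4, N 3, O 2, S 2, halogen 1):
  atom 1: C, bond orders sum to 1 (valence 4) → 3 H
  atom 2: C, bond orders sum to 4 (valence 4) → 0 H
  atom 3: C, bond orders sum to 4 (valence 4) → 0 H
  atom 4: S, bond orders sum to 1 (valence 2) → 1 H
  atom 5: N, bond orders sum to 2 (valence 3) → 1 H
  atom 6: C, bond orders sum to 4 (valence 4) → 0 H
  atom 7: F (halogen, monovalent) → 0 H
  atom 8: C, bond orders sum to 4 (valence 4) → 0 H
  atom 9: O, bond orders sum to 1 (valence 2) → 1 H
Totals → C:5, H:6, F:1, N:1, O:1, S:1.
In Hill order: C5H6FNOS.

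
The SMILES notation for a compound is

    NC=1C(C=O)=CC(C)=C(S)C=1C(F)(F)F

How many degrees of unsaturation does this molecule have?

Molecular formula: C9H8F3NOS.
DoU = (2C + 2 + N − H − X) / 2, where X is the halogen count and O/S are ignored.
    = (2·9 + 2 + 1 − 8 − 3) / 2 = 10 / 2 = 5.

5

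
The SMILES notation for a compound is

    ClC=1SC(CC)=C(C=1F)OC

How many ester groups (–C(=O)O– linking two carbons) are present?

Scan the SMILES for the ester motif — none present.
Groups that are present: 1 ether.

0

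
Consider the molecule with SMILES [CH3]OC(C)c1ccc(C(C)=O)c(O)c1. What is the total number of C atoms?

11

Count every carbon token in the SMILES (each C, including those in ring-closure positions and inside branches).
Carbon count: 11.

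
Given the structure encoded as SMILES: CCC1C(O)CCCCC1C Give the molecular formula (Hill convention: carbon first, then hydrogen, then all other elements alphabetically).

Walk through each heavy atom and fill implicit hydrogens from standard valence (C 4, N 3, O 2, S 2, halogen 1):
  atom 1: C, bond orders sum to 1 (valence 4) → 3 H
  atom 2: C, bond orders sum to 2 (valence 4) → 2 H
  atom 3: C, bond orders sum to 3 (valence 4) → 1 H
  atom 4: C, bond orders sum to 3 (valence 4) → 1 H
  atom 5: O, bond orders sum to 1 (valence 2) → 1 H
  atom 6: C, bond orders sum to 2 (valence 4) → 2 H
  atom 7: C, bond orders sum to 2 (valence 4) → 2 H
  atom 8: C, bond orders sum to 2 (valence 4) → 2 H
  atom 9: C, bond orders sum to 2 (valence 4) → 2 H
  atom 10: C, bond orders sum to 3 (valence 4) → 1 H
  atom 11: C, bond orders sum to 1 (valence 4) → 3 H
Totals → C:10, H:20, O:1.

C10H20O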